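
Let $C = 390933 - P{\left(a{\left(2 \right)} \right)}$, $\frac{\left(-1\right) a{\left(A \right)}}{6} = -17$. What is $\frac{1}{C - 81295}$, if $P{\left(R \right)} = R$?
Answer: $\frac{1}{309536} \approx 3.2306 \cdot 10^{-6}$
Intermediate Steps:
$a{\left(A \right)} = 102$ ($a{\left(A \right)} = \left(-6\right) \left(-17\right) = 102$)
$C = 390831$ ($C = 390933 - 102 = 390831$)
$\frac{1}{C - 81295} = \frac{1}{390831 - 81295} = \frac{1}{309536}$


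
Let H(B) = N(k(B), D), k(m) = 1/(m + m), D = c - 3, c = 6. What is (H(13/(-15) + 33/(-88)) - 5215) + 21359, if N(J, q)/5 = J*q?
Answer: 2404556/149 ≈ 16138.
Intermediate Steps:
D = 3 (D = 6 - 3 = 3)
k(m) = 1/(2*m)
N(J, q) = 5*J*q (N(J, q) = 5*(J*q) = 5*J*q)
H(B) = 15/(2*B) (H(B) = 5*(1/(2*B))*3 = 15/(2*B))
(H(13/(-15) + 33/(-88)) - 5215) + 21359 = (15/(2*(13/(-15) + 33/(-88))) - 5215) + 21359 = (15/(2*(13*(-1/15) + 33*(-1/88))) - 5215) + 21359 = (15/(2*(-13/15 - 3/8)) - 5215) + 21359 = (15/(2*(-149/120)) - 5215) + 21359 = ((15/2)*(-120/149) - 5215) + 21359 = (-900/149 - 5215) + 21359 = -777935/149 + 21359 = 2404556/149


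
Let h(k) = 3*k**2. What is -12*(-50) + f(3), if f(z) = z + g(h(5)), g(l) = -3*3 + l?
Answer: 669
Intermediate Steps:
g(l) = -9 + l
f(z) = 66 + z (f(z) = z + (-9 + 3*5**2) = z + (-9 + 3*25) = z + (-9 + 75) = z + 66 = 66 + z)
-12*(-50) + f(3) = -12*(-50) + (66 + 3) = 600 + 69 = 669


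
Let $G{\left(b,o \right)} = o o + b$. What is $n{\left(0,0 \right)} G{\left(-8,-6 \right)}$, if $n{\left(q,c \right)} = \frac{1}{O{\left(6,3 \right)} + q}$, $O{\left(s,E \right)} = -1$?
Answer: $-28$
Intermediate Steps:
$G{\left(b,o \right)} = b + o^{2}$ ($G{\left(b,o \right)} = o^{2} + b = b + o^{2}$)
$n{\left(q,c \right)} = \frac{1}{-1 + q}$
$n{\left(0,0 \right)} G{\left(-8,-6 \right)} = \frac{-8 + \left(-6\right)^{2}}{-1 + 0} = \frac{-8 + 36}{-1} = \left(-1\right) 28 = -28$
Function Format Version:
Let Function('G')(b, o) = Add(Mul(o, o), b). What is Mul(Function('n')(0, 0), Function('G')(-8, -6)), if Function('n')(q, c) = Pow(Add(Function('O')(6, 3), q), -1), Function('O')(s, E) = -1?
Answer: -28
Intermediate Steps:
Function('G')(b, o) = Add(b, Pow(o, 2)) (Function('G')(b, o) = Add(Pow(o, 2), b) = Add(b, Pow(o, 2)))
Function('n')(q, c) = Pow(Add(-1, q), -1)
Mul(Function('n')(0, 0), Function('G')(-8, -6)) = Mul(Pow(Add(-1, 0), -1), Add(-8, Pow(-6, 2))) = Mul(Pow(-1, -1), Add(-8, 36)) = Mul(-1, 28) = -28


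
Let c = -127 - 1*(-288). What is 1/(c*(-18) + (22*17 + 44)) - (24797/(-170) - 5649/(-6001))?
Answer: 2156813047/14882480 ≈ 144.92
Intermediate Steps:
c = 161 (c = -127 + 288 = 161)
1/(c*(-18) + (22*17 + 44)) - (24797/(-170) - 5649/(-6001)) = 1/(161*(-18) + (22*17 + 44)) - (24797/(-170) - 5649/(-6001)) = 1/(-2898 + (374 + 44)) - (24797*(-1/170) - 5649*(-1/6001)) = 1/(-2898 + 418) - (-24797/170 + 5649/6001) = 1/(-2480) - 1*(-8696851/60010) = -1/2480 + 8696851/60010 = 2156813047/14882480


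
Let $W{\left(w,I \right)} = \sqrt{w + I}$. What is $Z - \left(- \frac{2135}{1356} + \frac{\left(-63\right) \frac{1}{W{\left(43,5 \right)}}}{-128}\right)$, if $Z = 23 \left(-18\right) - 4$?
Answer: $- \frac{564673}{1356} - \frac{21 \sqrt{3}}{512} \approx -416.5$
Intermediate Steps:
$W{\left(w,I \right)} = \sqrt{I + w}$
$Z = -418$ ($Z = -414 - 4 = -418$)
$Z - \left(- \frac{2135}{1356} + \frac{\left(-63\right) \frac{1}{W{\left(43,5 \right)}}}{-128}\right) = -418 - \left(- \frac{2135}{1356} + \frac{\left(-63\right) \frac{1}{\sqrt{5 + 43}}}{-128}\right) = -418 - \left(\left(-2135\right) \frac{1}{1356} + - \frac{63}{\sqrt{48}} \left(- \frac{1}{128}\right)\right) = -418 - \left(- \frac{2135}{1356} + - \frac{63}{4 \sqrt{3}} \left(- \frac{1}{128}\right)\right) = -418 - \left(- \frac{2135}{1356} + - 63 \frac{\sqrt{3}}{12} \left(- \frac{1}{128}\right)\right) = -418 - \left(- \frac{2135}{1356} + - \frac{21 \sqrt{3}}{4} \left(- \frac{1}{128}\right)\right) = -418 - \left(- \frac{2135}{1356} + \frac{21 \sqrt{3}}{512}\right) = -418 + \left(\frac{2135}{1356} - \frac{21 \sqrt{3}}{512}\right) = - \frac{564673}{1356} - \frac{21 \sqrt{3}}{512}$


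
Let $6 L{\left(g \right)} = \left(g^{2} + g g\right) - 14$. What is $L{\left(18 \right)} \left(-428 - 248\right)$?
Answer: $- \frac{214292}{3} \approx -71431.0$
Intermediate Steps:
$L{\left(g \right)} = - \frac{7}{3} + \frac{g^{2}}{3}$ ($L{\left(g \right)} = \frac{\left(g^{2} + g g\right) - 14}{6} = \frac{\left(g^{2} + g^{2}\right) - 14}{6} = \frac{2 g^{2} - 14}{6} = \frac{-14 + 2 g^{2}}{6} = - \frac{7}{3} + \frac{g^{2}}{3}$)
$L{\left(18 \right)} \left(-428 - 248\right) = \left(- \frac{7}{3} + \frac{18^{2}}{3}\right) \left(-428 - 248\right) = \left(- \frac{7}{3} + \frac{1}{3} \cdot 324\right) \left(-676\right) = \left(- \frac{7}{3} + 108\right) \left(-676\right) = \frac{317}{3} \left(-676\right) = - \frac{214292}{3}$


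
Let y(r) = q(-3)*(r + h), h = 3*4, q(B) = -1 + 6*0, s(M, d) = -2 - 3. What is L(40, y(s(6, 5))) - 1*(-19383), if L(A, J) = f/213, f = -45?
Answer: 1376178/71 ≈ 19383.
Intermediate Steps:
s(M, d) = -5
q(B) = -1 (q(B) = -1 + 0 = -1)
h = 12
y(r) = -12 - r (y(r) = -(r + 12) = -(12 + r) = -12 - r)
L(A, J) = -15/71 (L(A, J) = -45/213 = -45*1/213 = -15/71)
L(40, y(s(6, 5))) - 1*(-19383) = -15/71 - 1*(-19383) = -15/71 + 19383 = 1376178/71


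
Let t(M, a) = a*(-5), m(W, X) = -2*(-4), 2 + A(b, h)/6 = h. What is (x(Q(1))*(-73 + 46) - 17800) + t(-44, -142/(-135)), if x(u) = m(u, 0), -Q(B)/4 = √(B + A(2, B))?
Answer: -486574/27 ≈ -18021.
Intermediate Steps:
A(b, h) = -12 + 6*h
m(W, X) = 8
Q(B) = -4*√(-12 + 7*B) (Q(B) = -4*√(B + (-12 + 6*B)) = -4*√(-12 + 7*B))
x(u) = 8
t(M, a) = -5*a
(x(Q(1))*(-73 + 46) - 17800) + t(-44, -142/(-135)) = (8*(-73 + 46) - 17800) - (-710)/(-135) = (8*(-27) - 17800) - (-710)*(-1)/135 = (-216 - 17800) - 5*142/135 = -18016 - 142/27 = -486574/27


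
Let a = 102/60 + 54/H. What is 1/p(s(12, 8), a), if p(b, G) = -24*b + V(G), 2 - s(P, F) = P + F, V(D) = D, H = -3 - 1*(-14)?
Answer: 110/48247 ≈ 0.0022799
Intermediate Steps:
H = 11 (H = -3 + 14 = 11)
s(P, F) = 2 - F - P (s(P, F) = 2 - (P + F) = 2 - (F + P) = 2 + (-F - P) = 2 - F - P)
a = 727/110 (a = 102/60 + 54/11 = 102*(1/60) + 54*(1/11) = 17/10 + 54/11 = 727/110 ≈ 6.6091)
p(b, G) = G - 24*b (p(b, G) = -24*b + G = G - 24*b)
1/p(s(12, 8), a) = 1/(727/110 - 24*(2 - 1*8 - 1*12)) = 1/(727/110 - 24*(2 - 8 - 12)) = 1/(727/110 - 24*(-18)) = 1/(727/110 + 432) = 1/(48247/110) = 110/48247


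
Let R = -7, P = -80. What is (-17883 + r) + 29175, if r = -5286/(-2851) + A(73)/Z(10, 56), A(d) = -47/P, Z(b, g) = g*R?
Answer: 1009753544083/89407360 ≈ 11294.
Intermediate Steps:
Z(b, g) = -7*g (Z(b, g) = g*(-7) = -7*g)
A(d) = 47/80 (A(d) = -47/(-80) = -47*(-1/80) = 47/80)
r = 165634963/89407360 (r = -5286/(-2851) + 47/(80*((-7*56))) = -5286*(-1/2851) + (47/80)/(-392) = 5286/2851 + (47/80)*(-1/392) = 5286/2851 - 47/31360 = 165634963/89407360 ≈ 1.8526)
(-17883 + r) + 29175 = (-17883 + 165634963/89407360) + 29175 = -1598706183917/89407360 + 29175 = 1009753544083/89407360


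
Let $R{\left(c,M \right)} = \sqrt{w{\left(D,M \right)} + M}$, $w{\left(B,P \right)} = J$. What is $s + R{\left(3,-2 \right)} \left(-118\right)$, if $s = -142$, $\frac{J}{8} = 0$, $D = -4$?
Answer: $-142 - 118 i \sqrt{2} \approx -142.0 - 166.88 i$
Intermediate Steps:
$J = 0$ ($J = 8 \cdot 0 = 0$)
$w{\left(B,P \right)} = 0$
$R{\left(c,M \right)} = \sqrt{M}$ ($R{\left(c,M \right)} = \sqrt{0 + M} = \sqrt{M}$)
$s + R{\left(3,-2 \right)} \left(-118\right) = -142 + \sqrt{-2} \left(-118\right) = -142 + i \sqrt{2} \left(-118\right) = -142 - 118 i \sqrt{2}$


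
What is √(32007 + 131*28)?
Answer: 5*√1427 ≈ 188.88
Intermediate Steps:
√(32007 + 131*28) = √(32007 + 3668) = √35675 = 5*√1427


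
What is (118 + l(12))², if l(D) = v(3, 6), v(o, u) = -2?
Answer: 13456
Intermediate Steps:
l(D) = -2
(118 + l(12))² = (118 - 2)² = 116² = 13456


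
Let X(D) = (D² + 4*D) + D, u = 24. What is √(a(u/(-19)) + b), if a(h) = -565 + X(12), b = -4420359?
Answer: 4*I*√276295 ≈ 2102.6*I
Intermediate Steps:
X(D) = D² + 5*D
a(h) = -361 (a(h) = -565 + 12*(5 + 12) = -565 + 12*17 = -565 + 204 = -361)
√(a(u/(-19)) + b) = √(-361 - 4420359) = √(-4420720) = 4*I*√276295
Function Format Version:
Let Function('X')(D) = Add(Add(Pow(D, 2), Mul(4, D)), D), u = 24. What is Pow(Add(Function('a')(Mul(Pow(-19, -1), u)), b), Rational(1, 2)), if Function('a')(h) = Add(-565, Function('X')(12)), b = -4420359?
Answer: Mul(4, I, Pow(276295, Rational(1, 2))) ≈ Mul(2102.6, I)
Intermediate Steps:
Function('X')(D) = Add(Pow(D, 2), Mul(5, D))
Function('a')(h) = -361 (Function('a')(h) = Add(-565, Mul(12, Add(5, 12))) = Add(-565, Mul(12, 17)) = Add(-565, 204) = -361)
Pow(Add(Function('a')(Mul(Pow(-19, -1), u)), b), Rational(1, 2)) = Pow(Add(-361, -4420359), Rational(1, 2)) = Pow(-4420720, Rational(1, 2)) = Mul(4, I, Pow(276295, Rational(1, 2)))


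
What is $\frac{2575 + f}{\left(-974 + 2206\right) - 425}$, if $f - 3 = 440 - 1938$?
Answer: $\frac{360}{269} \approx 1.3383$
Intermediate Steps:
$f = -1495$ ($f = 3 + \left(440 - 1938\right) = 3 - 1498 = -1495$)
$\frac{2575 + f}{\left(-974 + 2206\right) - 425} = \frac{2575 - 1495}{\left(-974 + 2206\right) - 425} = \frac{1080}{1232 - 425} = \frac{1080}{807} = 1080 \cdot \frac{1}{807} = \frac{360}{269}$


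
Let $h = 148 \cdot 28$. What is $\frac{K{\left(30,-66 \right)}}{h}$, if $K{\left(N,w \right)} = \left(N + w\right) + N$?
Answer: $- \frac{3}{2072} \approx -0.0014479$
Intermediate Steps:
$h = 4144$
$K{\left(N,w \right)} = w + 2 N$
$\frac{K{\left(30,-66 \right)}}{h} = \frac{-66 + 2 \cdot 30}{4144} = \left(-66 + 60\right) \frac{1}{4144} = \left(-6\right) \frac{1}{4144} = - \frac{3}{2072}$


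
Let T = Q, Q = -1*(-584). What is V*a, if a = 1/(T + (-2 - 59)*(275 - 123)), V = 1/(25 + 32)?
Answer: -1/495216 ≈ -2.0193e-6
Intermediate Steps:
Q = 584
V = 1/57 ≈ 0.017544
T = 584
a = -1/8688 (a = 1/(584 + (-2 - 59)*(275 - 123)) = 1/(584 - 61*152) = 1/(584 - 9272) = 1/(-8688) = -1/8688 ≈ -0.00011510)
V*a = (1/57)*(-1/8688) = -1/495216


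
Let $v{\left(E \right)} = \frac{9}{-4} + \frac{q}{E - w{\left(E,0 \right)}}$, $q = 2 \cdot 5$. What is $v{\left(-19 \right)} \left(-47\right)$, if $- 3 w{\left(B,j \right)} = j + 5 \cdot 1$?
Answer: $\frac{6909}{52} \approx 132.87$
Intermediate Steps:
$w{\left(B,j \right)} = - \frac{5}{3} - \frac{j}{3}$ ($w{\left(B,j \right)} = - \frac{j + 5 \cdot 1}{3} = - \frac{j + 5}{3} = - \frac{5 + j}{3} = - \frac{5}{3} - \frac{j}{3}$)
$q = 10$
$v{\left(E \right)} = - \frac{9}{4} + \frac{10}{\frac{5}{3} + E}$ ($v{\left(E \right)} = \frac{9}{-4} + \frac{10}{E - \left(- \frac{5}{3} - 0\right)} = 9 \left(- \frac{1}{4}\right) + \frac{10}{E - \left(- \frac{5}{3} + 0\right)} = - \frac{9}{4} + \frac{10}{E - - \frac{5}{3}} = - \frac{9}{4} + \frac{10}{E + \frac{5}{3}} = - \frac{9}{4} + \frac{10}{\frac{5}{3} + E}$)
$v{\left(-19 \right)} \left(-47\right) = \frac{3 \left(25 - -171\right)}{4 \left(5 + 3 \left(-19\right)\right)} \left(-47\right) = \frac{3 \left(25 + 171\right)}{4 \left(5 - 57\right)} \left(-47\right) = \frac{3}{4} \frac{1}{-52} \cdot 196 \left(-47\right) = \frac{3}{4} \left(- \frac{1}{52}\right) 196 \left(-47\right) = \left(- \frac{147}{52}\right) \left(-47\right) = \frac{6909}{52}$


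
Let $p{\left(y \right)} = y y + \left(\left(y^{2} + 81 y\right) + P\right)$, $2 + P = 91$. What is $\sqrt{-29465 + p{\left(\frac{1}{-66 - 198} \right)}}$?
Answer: $\frac{i \sqrt{2047411078}}{264} \approx 171.4 i$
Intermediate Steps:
$P = 89$ ($P = -2 + 91 = 89$)
$p{\left(y \right)} = 89 + 2 y^{2} + 81 y$ ($p{\left(y \right)} = y y + \left(\left(y^{2} + 81 y\right) + 89\right) = y^{2} + \left(89 + y^{2} + 81 y\right) = 89 + 2 y^{2} + 81 y$)
$\sqrt{-29465 + p{\left(\frac{1}{-66 - 198} \right)}} = \sqrt{-29465 + \left(89 + 2 \left(\frac{1}{-66 - 198}\right)^{2} + \frac{81}{-66 - 198}\right)} = \sqrt{-29465 + \left(89 + 2 \left(\frac{1}{-264}\right)^{2} + \frac{81}{-264}\right)} = \sqrt{-29465 + \left(89 + 2 \left(- \frac{1}{264}\right)^{2} + 81 \left(- \frac{1}{264}\right)\right)} = \sqrt{-29465 + \left(89 + 2 \cdot \frac{1}{69696} - \frac{27}{88}\right)} = \sqrt{-29465 + \left(89 + \frac{1}{34848} - \frac{27}{88}\right)} = \sqrt{-29465 + \frac{3090781}{34848}} = \sqrt{- \frac{1023705539}{34848}} = \frac{i \sqrt{2047411078}}{264}$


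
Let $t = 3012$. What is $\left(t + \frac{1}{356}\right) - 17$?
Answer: $\frac{1066221}{356} \approx 2995.0$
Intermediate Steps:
$\left(t + \frac{1}{356}\right) - 17 = \left(3012 + \frac{1}{356}\right) - 17 = \frac{1072273}{356} - 17 = \frac{1066221}{356}$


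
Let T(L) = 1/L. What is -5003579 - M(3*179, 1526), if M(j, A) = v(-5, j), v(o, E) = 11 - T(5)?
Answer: -25017949/5 ≈ -5.0036e+6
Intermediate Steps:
T(L) = 1/L
v(o, E) = 54/5 (v(o, E) = 11 - 1/5 = 11 - 1*⅕ = 11 - ⅕ = 54/5)
M(j, A) = 54/5
-5003579 - M(3*179, 1526) = -5003579 - 1*54/5 = -5003579 - 54/5 = -25017949/5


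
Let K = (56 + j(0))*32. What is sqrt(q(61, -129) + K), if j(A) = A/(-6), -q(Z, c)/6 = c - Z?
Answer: 2*sqrt(733) ≈ 54.148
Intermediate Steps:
q(Z, c) = -6*c + 6*Z (q(Z, c) = -6*(c - Z) = -6*c + 6*Z)
j(A) = -A/6 (j(A) = A*(-1/6) = -A/6)
K = 1792 (K = (56 - 1/6*0)*32 = (56 + 0)*32 = 56*32 = 1792)
sqrt(q(61, -129) + K) = sqrt((-6*(-129) + 6*61) + 1792) = sqrt((774 + 366) + 1792) = sqrt(1140 + 1792) = sqrt(2932) = 2*sqrt(733)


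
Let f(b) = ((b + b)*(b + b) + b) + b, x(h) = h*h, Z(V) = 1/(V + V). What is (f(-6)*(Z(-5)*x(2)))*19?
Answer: -5016/5 ≈ -1003.2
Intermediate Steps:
Z(V) = 1/(2*V)
x(h) = h²
f(b) = 2*b + 4*b² (f(b) = ((2*b)*(2*b) + b) + b = (4*b² + b) + b = (b + 4*b²) + b = 2*b + 4*b²)
(f(-6)*(Z(-5)*x(2)))*19 = ((2*(-6)*(1 + 2*(-6)))*(((½)/(-5))*2²))*19 = ((2*(-6)*(1 - 12))*(((½)*(-⅕))*4))*19 = ((2*(-6)*(-11))*(-⅒*4))*19 = (132*(-⅖))*19 = -264/5*19 = -5016/5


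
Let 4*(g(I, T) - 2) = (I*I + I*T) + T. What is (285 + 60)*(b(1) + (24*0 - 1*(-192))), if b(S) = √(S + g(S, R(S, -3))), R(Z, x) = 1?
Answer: 66240 + 345*√15/2 ≈ 66908.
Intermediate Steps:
g(I, T) = 2 + T/4 + I²/4 + I*T/4 (g(I, T) = 2 + ((I*I + I*T) + T)/4 = 2 + ((I² + I*T) + T)/4 = 2 + (T + I² + I*T)/4 = 2 + (T/4 + I²/4 + I*T/4) = 2 + T/4 + I²/4 + I*T/4)
b(S) = √(9/4 + S²/4 + 5*S/4) (b(S) = √(S + (2 + (¼)*1 + S²/4 + (¼)*S*1)) = √(S + (2 + ¼ + S²/4 + S/4)) = √(S + (9/4 + S/4 + S²/4)) = √(9/4 + S²/4 + 5*S/4))
(285 + 60)*(b(1) + (24*0 - 1*(-192))) = (285 + 60)*(√(9 + 1² + 5*1)/2 + (24*0 - 1*(-192))) = 345*(√(9 + 1 + 5)/2 + (0 + 192)) = 345*(√15/2 + 192) = 345*(192 + √15/2) = 66240 + 345*√15/2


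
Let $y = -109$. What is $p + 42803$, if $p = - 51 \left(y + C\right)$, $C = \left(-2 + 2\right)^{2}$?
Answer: $48362$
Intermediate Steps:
$C = 0$ ($C = 0^{2} = 0$)
$p = 5559$ ($p = - 51 \left(-109 + 0\right) = \left(-51\right) \left(-109\right) = 5559$)
$p + 42803 = 5559 + 42803 = 48362$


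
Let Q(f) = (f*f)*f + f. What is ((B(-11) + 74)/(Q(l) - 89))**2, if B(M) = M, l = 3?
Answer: 3969/3481 ≈ 1.1402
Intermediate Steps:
Q(f) = f + f**3 (Q(f) = f**2*f + f = f**3 + f = f + f**3)
((B(-11) + 74)/(Q(l) - 89))**2 = ((-11 + 74)/((3 + 3**3) - 89))**2 = (63/((3 + 27) - 89))**2 = (63/(30 - 89))**2 = (63/(-59))**2 = (63*(-1/59))**2 = (-63/59)**2 = 3969/3481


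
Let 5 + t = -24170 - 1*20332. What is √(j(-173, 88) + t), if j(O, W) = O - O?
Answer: I*√44507 ≈ 210.97*I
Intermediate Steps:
j(O, W) = 0
t = -44507 (t = -5 + (-24170 - 1*20332) = -5 + (-24170 - 20332) = -5 - 44502 = -44507)
√(j(-173, 88) + t) = √(0 - 44507) = √(-44507) = I*√44507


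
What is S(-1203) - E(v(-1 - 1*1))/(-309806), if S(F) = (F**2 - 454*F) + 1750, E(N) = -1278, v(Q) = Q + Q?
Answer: 309050227624/154903 ≈ 1.9951e+6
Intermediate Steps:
v(Q) = 2*Q
S(F) = 1750 + F**2 - 454*F
S(-1203) - E(v(-1 - 1*1))/(-309806) = (1750 + (-1203)**2 - 454*(-1203)) - (-1278)/(-309806) = (1750 + 1447209 + 546162) - (-1278)*(-1)/309806 = 1995121 - 1*639/154903 = 1995121 - 639/154903 = 309050227624/154903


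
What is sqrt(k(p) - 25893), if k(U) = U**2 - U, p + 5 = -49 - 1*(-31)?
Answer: I*sqrt(25341) ≈ 159.19*I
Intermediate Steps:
p = -23 (p = -5 + (-49 - 1*(-31)) = -5 + (-49 + 31) = -5 - 18 = -23)
sqrt(k(p) - 25893) = sqrt(-23*(-1 - 23) - 25893) = sqrt(-23*(-24) - 25893) = sqrt(552 - 25893) = sqrt(-25341) = I*sqrt(25341)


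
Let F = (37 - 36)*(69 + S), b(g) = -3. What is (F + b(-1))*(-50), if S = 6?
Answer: -3600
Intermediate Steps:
F = 75 (F = (37 - 36)*(69 + 6) = 1*75 = 75)
(F + b(-1))*(-50) = (75 - 3)*(-50) = 72*(-50) = -3600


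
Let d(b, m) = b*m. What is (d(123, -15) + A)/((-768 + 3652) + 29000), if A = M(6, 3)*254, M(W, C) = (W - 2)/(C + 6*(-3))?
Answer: -28691/478260 ≈ -0.059990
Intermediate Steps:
M(W, C) = (-2 + W)/(-18 + C) (M(W, C) = (-2 + W)/(C - 18) = (-2 + W)/(-18 + C))
A = -1016/15 (A = ((-2 + 6)/(-18 + 3))*254 = (4/(-15))*254 = -1/15*4*254 = -4/15*254 = -1016/15 ≈ -67.733)
(d(123, -15) + A)/((-768 + 3652) + 29000) = (123*(-15) - 1016/15)/((-768 + 3652) + 29000) = (-1845 - 1016/15)/(2884 + 29000) = -28691/15/31884 = -28691/15*1/31884 = -28691/478260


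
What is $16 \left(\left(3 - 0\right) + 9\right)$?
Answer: $192$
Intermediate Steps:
$16 \left(\left(3 - 0\right) + 9\right) = 16 \left(\left(3 + 0\right) + 9\right) = 16 \left(3 + 9\right) = 16 \cdot 12 = 192$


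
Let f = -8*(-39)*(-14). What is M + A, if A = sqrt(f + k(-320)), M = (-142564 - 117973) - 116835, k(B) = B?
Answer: -377372 + 4*I*sqrt(293) ≈ -3.7737e+5 + 68.469*I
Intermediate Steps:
M = -377372 (M = -260537 - 116835 = -377372)
f = -4368 (f = 312*(-14) = -4368)
A = 4*I*sqrt(293) (A = sqrt(-4368 - 320) = sqrt(-4688) = 4*I*sqrt(293) ≈ 68.469*I)
M + A = -377372 + 4*I*sqrt(293)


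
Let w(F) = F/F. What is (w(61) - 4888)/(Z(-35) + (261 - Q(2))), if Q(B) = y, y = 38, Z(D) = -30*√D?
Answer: -1089801/81229 - 146610*I*√35/81229 ≈ -13.416 - 10.678*I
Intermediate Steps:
w(F) = 1
Q(B) = 38
(w(61) - 4888)/(Z(-35) + (261 - Q(2))) = (1 - 4888)/(-30*I*√35 + (261 - 1*38)) = -4887/(-30*I*√35 + (261 - 38)) = -4887/(-30*I*√35 + 223) = -4887/(223 - 30*I*√35)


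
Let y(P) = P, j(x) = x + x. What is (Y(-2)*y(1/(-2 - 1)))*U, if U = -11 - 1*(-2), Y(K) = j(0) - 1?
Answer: -3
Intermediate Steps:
j(x) = 2*x
Y(K) = -1 (Y(K) = 2*0 - 1 = 0 - 1 = -1)
U = -9 (U = -11 + 2 = -9)
(Y(-2)*y(1/(-2 - 1)))*U = -1/(-2 - 1)*(-9) = -1/(-3)*(-9) = -1*(-1/3)*(-9) = (1/3)*(-9) = -3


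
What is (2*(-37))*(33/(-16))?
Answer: 1221/8 ≈ 152.63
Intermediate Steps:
(2*(-37))*(33/(-16)) = -2442*(-1)/16 = -74*(-33/16) = 1221/8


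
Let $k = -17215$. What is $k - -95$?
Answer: $-17120$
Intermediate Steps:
$k - -95 = -17215 - -95 = -17215 + 95 = -17120$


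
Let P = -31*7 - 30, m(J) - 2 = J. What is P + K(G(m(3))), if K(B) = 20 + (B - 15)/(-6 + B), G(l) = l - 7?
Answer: -1799/8 ≈ -224.88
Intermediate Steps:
m(J) = 2 + J
G(l) = -7 + l
K(B) = 20 + (-15 + B)/(-6 + B)
P = -247 (P = -217 - 30 = -247)
P + K(G(m(3))) = -247 + 3*(-45 + 7*(-7 + (2 + 3)))/(-6 + (-7 + (2 + 3))) = -247 + 3*(-45 + 7*(-7 + 5))/(-6 + (-7 + 5)) = -247 + 3*(-45 + 7*(-2))/(-6 - 2) = -247 + 3*(-45 - 14)/(-8) = -247 + 3*(-⅛)*(-59) = -247 + 177/8 = -1799/8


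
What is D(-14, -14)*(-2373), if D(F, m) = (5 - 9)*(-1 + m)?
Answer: -142380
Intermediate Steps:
D(F, m) = 4 - 4*m (D(F, m) = -4*(-1 + m) = 4 - 4*m)
D(-14, -14)*(-2373) = (4 - 4*(-14))*(-2373) = (4 + 56)*(-2373) = 60*(-2373) = -142380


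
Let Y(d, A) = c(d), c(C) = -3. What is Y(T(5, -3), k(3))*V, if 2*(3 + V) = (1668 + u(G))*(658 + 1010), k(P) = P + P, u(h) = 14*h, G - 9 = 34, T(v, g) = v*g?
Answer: -5679531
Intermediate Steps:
T(v, g) = g*v
G = 43 (G = 9 + 34 = 43)
k(P) = 2*P
V = 1893177 (V = -3 + ((1668 + 14*43)*(658 + 1010))/2 = -3 + ((1668 + 602)*1668)/2 = -3 + (2270*1668)/2 = -3 + (½)*3786360 = -3 + 1893180 = 1893177)
Y(d, A) = -3
Y(T(5, -3), k(3))*V = -3*1893177 = -5679531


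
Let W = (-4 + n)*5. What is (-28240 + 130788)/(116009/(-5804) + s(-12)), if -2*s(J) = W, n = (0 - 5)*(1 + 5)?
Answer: 595188592/377331 ≈ 1577.4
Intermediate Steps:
n = -30 (n = -5*6 = -30)
W = -170 (W = (-4 - 30)*5 = -34*5 = -170)
s(J) = 85 (s(J) = -1/2*(-170) = 85)
(-28240 + 130788)/(116009/(-5804) + s(-12)) = (-28240 + 130788)/(116009/(-5804) + 85) = 102548/(116009*(-1/5804) + 85) = 102548/(-116009/5804 + 85) = 102548/(377331/5804) = 102548*(5804/377331) = 595188592/377331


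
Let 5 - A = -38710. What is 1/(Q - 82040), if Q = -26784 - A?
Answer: -1/147539 ≈ -6.7779e-6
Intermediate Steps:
A = 38715 (A = 5 - 1*(-38710) = 5 + 38710 = 38715)
Q = -65499 (Q = -26784 - 1*38715 = -26784 - 38715 = -65499)
1/(Q - 82040) = 1/(-65499 - 82040) = 1/(-147539) = -1/147539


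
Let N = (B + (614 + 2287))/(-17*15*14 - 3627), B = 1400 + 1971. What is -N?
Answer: 6272/7197 ≈ 0.87147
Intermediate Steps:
B = 3371
N = -6272/7197 (N = (3371 + (614 + 2287))/(-17*15*14 - 3627) = (3371 + 2901)/(-255*14 - 3627) = 6272/(-3570 - 3627) = 6272/(-7197) = 6272*(-1/7197) = -6272/7197 ≈ -0.87147)
-N = -1*(-6272/7197) = 6272/7197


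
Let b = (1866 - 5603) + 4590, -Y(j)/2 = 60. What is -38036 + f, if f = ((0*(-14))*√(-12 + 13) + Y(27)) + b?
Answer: -37303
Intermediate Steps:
Y(j) = -120 (Y(j) = -2*60 = -120)
b = 853 (b = -3737 + 4590 = 853)
f = 733 (f = ((0*(-14))*√(-12 + 13) - 120) + 853 = (0*√1 - 120) + 853 = (0*1 - 120) + 853 = (0 - 120) + 853 = -120 + 853 = 733)
-38036 + f = -38036 + 733 = -37303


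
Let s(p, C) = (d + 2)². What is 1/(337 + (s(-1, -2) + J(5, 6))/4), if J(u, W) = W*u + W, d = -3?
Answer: 4/1385 ≈ 0.0028881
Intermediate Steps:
s(p, C) = 1 (s(p, C) = (-3 + 2)² = (-1)² = 1)
J(u, W) = W + W*u
1/(337 + (s(-1, -2) + J(5, 6))/4) = 1/(337 + (1 + 6*(1 + 5))/4) = 1/(337 + (1 + 6*6)/4) = 1/(337 + (1 + 36)/4) = 1/(337 + (¼)*37) = 1/(337 + 37/4) = 1/(1385/4) = 4/1385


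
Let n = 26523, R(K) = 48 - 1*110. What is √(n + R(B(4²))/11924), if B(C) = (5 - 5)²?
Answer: √942771626390/5962 ≈ 162.86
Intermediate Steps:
B(C) = 0 (B(C) = 0² = 0)
R(K) = -62 (R(K) = 48 - 110 = -62)
√(n + R(B(4²))/11924) = √(26523 - 62/11924) = √(26523 - 62*1/11924) = √(26523 - 31/5962) = √(158130095/5962) = √942771626390/5962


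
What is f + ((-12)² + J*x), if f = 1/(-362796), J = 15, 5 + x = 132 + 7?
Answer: 781462583/362796 ≈ 2154.0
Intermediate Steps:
x = 134 (x = -5 + (132 + 7) = -5 + 139 = 134)
f = -1/362796 ≈ -2.7564e-6
f + ((-12)² + J*x) = -1/362796 + ((-12)² + 15*134) = -1/362796 + (144 + 2010) = -1/362796 + 2154 = 781462583/362796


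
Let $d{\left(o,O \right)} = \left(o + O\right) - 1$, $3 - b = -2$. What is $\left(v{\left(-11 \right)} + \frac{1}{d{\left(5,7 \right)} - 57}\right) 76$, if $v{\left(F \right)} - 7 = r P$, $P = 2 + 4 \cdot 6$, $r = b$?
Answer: $\frac{239438}{23} \approx 10410.0$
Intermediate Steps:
$b = 5$ ($b = 3 - -2 = 3 + 2 = 5$)
$r = 5$
$P = 26$ ($P = 2 + 24 = 26$)
$d{\left(o,O \right)} = -1 + O + o$ ($d{\left(o,O \right)} = \left(O + o\right) - 1 = -1 + O + o$)
$v{\left(F \right)} = 137$ ($v{\left(F \right)} = 7 + 5 \cdot 26 = 7 + 130 = 137$)
$\left(v{\left(-11 \right)} + \frac{1}{d{\left(5,7 \right)} - 57}\right) 76 = \left(137 + \frac{1}{\left(-1 + 7 + 5\right) - 57}\right) 76 = \left(137 + \frac{1}{11 - 57}\right) 76 = \left(137 + \frac{1}{-46}\right) 76 = \left(137 - \frac{1}{46}\right) 76 = \frac{6301}{46} \cdot 76 = \frac{239438}{23}$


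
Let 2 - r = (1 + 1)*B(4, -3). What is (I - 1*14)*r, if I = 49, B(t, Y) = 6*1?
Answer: -350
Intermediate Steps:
B(t, Y) = 6
r = -10 (r = 2 - (1 + 1)*6 = 2 - 2*6 = 2 - 1*12 = 2 - 12 = -10)
(I - 1*14)*r = (49 - 1*14)*(-10) = (49 - 14)*(-10) = 35*(-10) = -350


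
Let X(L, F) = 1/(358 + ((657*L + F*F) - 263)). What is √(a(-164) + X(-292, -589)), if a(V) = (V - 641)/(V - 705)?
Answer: √4211001559895493/67422234 ≈ 0.96247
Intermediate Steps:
a(V) = (-641 + V)/(-705 + V)
X(L, F) = 1/(95 + F² + 657*L) (X(L, F) = 1/(358 + ((657*L + F²) - 263)) = 1/(358 + ((F² + 657*L) - 263)) = 1/(358 + (-263 + F² + 657*L)) = 1/(95 + F² + 657*L))
√(a(-164) + X(-292, -589)) = √((-641 - 164)/(-705 - 164) + 1/(95 + (-589)² + 657*(-292))) = √(-805/(-869) + 1/(95 + 346921 - 191844)) = √(-1/869*(-805) + 1/155172) = √(805/869 + 1/155172) = √(124914329/134844468) = √4211001559895493/67422234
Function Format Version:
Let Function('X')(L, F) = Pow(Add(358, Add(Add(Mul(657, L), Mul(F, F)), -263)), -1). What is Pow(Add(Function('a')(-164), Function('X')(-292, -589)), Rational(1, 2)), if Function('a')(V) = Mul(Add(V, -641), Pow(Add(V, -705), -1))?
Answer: Mul(Rational(1, 67422234), Pow(4211001559895493, Rational(1, 2))) ≈ 0.96247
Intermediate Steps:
Function('a')(V) = Mul(Pow(Add(-705, V), -1), Add(-641, V)) (Function('a')(V) = Mul(Add(-641, V), Pow(Add(-705, V), -1)) = Mul(Pow(Add(-705, V), -1), Add(-641, V)))
Function('X')(L, F) = Pow(Add(95, Pow(F, 2), Mul(657, L)), -1) (Function('X')(L, F) = Pow(Add(358, Add(Add(Mul(657, L), Pow(F, 2)), -263)), -1) = Pow(Add(358, Add(Add(Pow(F, 2), Mul(657, L)), -263)), -1) = Pow(Add(358, Add(-263, Pow(F, 2), Mul(657, L))), -1) = Pow(Add(95, Pow(F, 2), Mul(657, L)), -1))
Pow(Add(Function('a')(-164), Function('X')(-292, -589)), Rational(1, 2)) = Pow(Add(Mul(Pow(Add(-705, -164), -1), Add(-641, -164)), Pow(Add(95, Pow(-589, 2), Mul(657, -292)), -1)), Rational(1, 2)) = Pow(Add(Mul(Pow(-869, -1), -805), Pow(Add(95, 346921, -191844), -1)), Rational(1, 2)) = Pow(Add(Mul(Rational(-1, 869), -805), Pow(155172, -1)), Rational(1, 2)) = Pow(Add(Rational(805, 869), Rational(1, 155172)), Rational(1, 2)) = Pow(Rational(124914329, 134844468), Rational(1, 2)) = Mul(Rational(1, 67422234), Pow(4211001559895493, Rational(1, 2)))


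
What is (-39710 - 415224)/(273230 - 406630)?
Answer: 227467/66700 ≈ 3.4103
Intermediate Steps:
(-39710 - 415224)/(273230 - 406630) = -454934/(-133400) = -454934*(-1/133400) = 227467/66700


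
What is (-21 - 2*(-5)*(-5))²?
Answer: 5041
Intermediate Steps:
(-21 - 2*(-5)*(-5))² = (-21 + 10*(-5))² = (-21 - 50)² = (-71)² = 5041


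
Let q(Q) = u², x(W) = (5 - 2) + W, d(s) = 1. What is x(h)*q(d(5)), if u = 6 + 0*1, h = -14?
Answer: -396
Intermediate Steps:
u = 6 (u = 6 + 0 = 6)
x(W) = 3 + W
q(Q) = 36 (q(Q) = 6² = 36)
x(h)*q(d(5)) = (3 - 14)*36 = -11*36 = -396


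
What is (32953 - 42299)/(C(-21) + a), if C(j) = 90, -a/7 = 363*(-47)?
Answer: -9346/119517 ≈ -0.078198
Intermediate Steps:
a = 119427 (a = -2541*(-47) = -7*(-17061) = 119427)
(32953 - 42299)/(C(-21) + a) = (32953 - 42299)/(90 + 119427) = -9346/119517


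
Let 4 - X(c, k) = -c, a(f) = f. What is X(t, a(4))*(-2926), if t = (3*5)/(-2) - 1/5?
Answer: 54131/5 ≈ 10826.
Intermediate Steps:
t = -77/10 (t = 15*(-½) - 1*⅕ = -15/2 - ⅕ = -77/10 ≈ -7.7000)
X(c, k) = 4 + c (X(c, k) = 4 - (-1)*c = 4 + c)
X(t, a(4))*(-2926) = (4 - 77/10)*(-2926) = -37/10*(-2926) = 54131/5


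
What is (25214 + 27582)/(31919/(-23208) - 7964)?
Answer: -1225289568/184860431 ≈ -6.6282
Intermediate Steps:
(25214 + 27582)/(31919/(-23208) - 7964) = 52796/(31919*(-1/23208) - 7964) = 52796/(-31919/23208 - 7964) = 52796/(-184860431/23208) = 52796*(-23208/184860431) = -1225289568/184860431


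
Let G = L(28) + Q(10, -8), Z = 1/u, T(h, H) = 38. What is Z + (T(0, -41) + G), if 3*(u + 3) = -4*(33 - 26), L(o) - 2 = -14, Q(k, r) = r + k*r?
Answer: -2297/37 ≈ -62.081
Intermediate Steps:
L(o) = -12 (L(o) = 2 - 14 = -12)
u = -37/3 (u = -3 + (-4*(33 - 26))/3 = -3 + (-4*7)/3 = -3 + (⅓)*(-28) = -3 - 28/3 = -37/3 ≈ -12.333)
Z = -3/37 (Z = 1/(-37/3) = -3/37 ≈ -0.081081)
G = -100 (G = -12 - 8*(1 + 10) = -12 - 8*11 = -12 - 88 = -100)
Z + (T(0, -41) + G) = -3/37 + (38 - 100) = -3/37 - 62 = -2297/37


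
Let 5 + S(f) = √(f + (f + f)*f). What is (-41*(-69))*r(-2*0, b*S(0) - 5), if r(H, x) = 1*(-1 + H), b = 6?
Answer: -2829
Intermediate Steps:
S(f) = -5 + √(f + 2*f²) (S(f) = -5 + √(f + (f + f)*f) = -5 + √(f + (2*f)*f) = -5 + √(f + 2*f²))
r(H, x) = -1 + H
(-41*(-69))*r(-2*0, b*S(0) - 5) = (-41*(-69))*(-1 - 2*0) = 2829*(-1 + 0) = 2829*(-1) = -2829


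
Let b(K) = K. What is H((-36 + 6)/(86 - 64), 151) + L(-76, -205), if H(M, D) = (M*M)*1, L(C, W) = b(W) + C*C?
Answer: 674316/121 ≈ 5572.9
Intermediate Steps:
L(C, W) = W + C² (L(C, W) = W + C*C = W + C²)
H(M, D) = M² (H(M, D) = M²*1 = M²)
H((-36 + 6)/(86 - 64), 151) + L(-76, -205) = ((-36 + 6)/(86 - 64))² + (-205 + (-76)²) = (-30/22)² + (-205 + 5776) = (-30*1/22)² + 5571 = (-15/11)² + 5571 = 225/121 + 5571 = 674316/121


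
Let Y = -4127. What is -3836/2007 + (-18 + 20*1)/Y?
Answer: -15835186/8282889 ≈ -1.9118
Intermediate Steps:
-3836/2007 + (-18 + 20*1)/Y = -3836/2007 + (-18 + 20*1)/(-4127) = -3836*1/2007 + (-18 + 20)*(-1/4127) = -3836/2007 + 2*(-1/4127) = -3836/2007 - 2/4127 = -15835186/8282889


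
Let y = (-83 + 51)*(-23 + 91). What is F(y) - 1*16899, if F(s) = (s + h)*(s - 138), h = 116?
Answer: 4749941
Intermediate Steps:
y = -2176 (y = -32*68 = -2176)
F(s) = (-138 + s)*(116 + s) (F(s) = (s + 116)*(s - 138) = (116 + s)*(-138 + s) = (-138 + s)*(116 + s))
F(y) - 1*16899 = (-16008 + (-2176)² - 22*(-2176)) - 1*16899 = (-16008 + 4734976 + 47872) - 16899 = 4766840 - 16899 = 4749941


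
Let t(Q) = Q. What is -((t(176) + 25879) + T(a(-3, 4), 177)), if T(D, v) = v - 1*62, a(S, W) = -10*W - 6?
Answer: -26170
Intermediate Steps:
a(S, W) = -6 - 10*W
T(D, v) = -62 + v (T(D, v) = v - 62 = -62 + v)
-((t(176) + 25879) + T(a(-3, 4), 177)) = -((176 + 25879) + (-62 + 177)) = -(26055 + 115) = -1*26170 = -26170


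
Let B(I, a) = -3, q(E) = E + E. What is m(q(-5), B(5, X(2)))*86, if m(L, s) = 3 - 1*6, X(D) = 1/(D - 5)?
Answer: -258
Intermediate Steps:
q(E) = 2*E
X(D) = 1/(-5 + D)
m(L, s) = -3 (m(L, s) = 3 - 6 = -3)
m(q(-5), B(5, X(2)))*86 = -3*86 = -258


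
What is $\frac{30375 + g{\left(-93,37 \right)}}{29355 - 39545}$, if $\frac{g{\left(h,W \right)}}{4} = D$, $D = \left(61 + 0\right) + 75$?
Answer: $- \frac{30919}{10190} \approx -3.0342$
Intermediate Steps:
$D = 136$ ($D = 61 + 75 = 136$)
$g{\left(h,W \right)} = 544$ ($g{\left(h,W \right)} = 4 \cdot 136 = 544$)
$\frac{30375 + g{\left(-93,37 \right)}}{29355 - 39545} = \frac{30375 + 544}{29355 - 39545} = \frac{30919}{-10190} = 30919 \left(- \frac{1}{10190}\right) = - \frac{30919}{10190}$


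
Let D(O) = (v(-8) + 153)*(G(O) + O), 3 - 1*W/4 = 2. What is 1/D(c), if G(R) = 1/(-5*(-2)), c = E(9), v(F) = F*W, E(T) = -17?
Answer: -10/20449 ≈ -0.00048902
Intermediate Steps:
W = 4 (W = 12 - 4*2 = 12 - 8 = 4)
v(F) = 4*F (v(F) = F*4 = 4*F)
c = -17
G(R) = ⅒ (G(R) = 1/10 = ⅒)
D(O) = 121/10 + 121*O (D(O) = (4*(-8) + 153)*(⅒ + O) = (-32 + 153)*(⅒ + O) = 121*(⅒ + O) = 121/10 + 121*O)
1/D(c) = 1/(121/10 + 121*(-17)) = 1/(121/10 - 2057) = 1/(-20449/10) = -10/20449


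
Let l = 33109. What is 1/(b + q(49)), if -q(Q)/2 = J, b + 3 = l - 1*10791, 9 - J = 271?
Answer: 1/22839 ≈ 4.3785e-5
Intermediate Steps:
J = -262 (J = 9 - 1*271 = 9 - 271 = -262)
b = 22315 (b = -3 + (33109 - 1*10791) = -3 + (33109 - 10791) = -3 + 22318 = 22315)
q(Q) = 524 (q(Q) = -2*(-262) = 524)
1/(b + q(49)) = 1/(22315 + 524) = 1/22839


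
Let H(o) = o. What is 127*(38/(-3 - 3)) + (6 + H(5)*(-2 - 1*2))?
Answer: -2455/3 ≈ -818.33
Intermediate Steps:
127*(38/(-3 - 3)) + (6 + H(5)*(-2 - 1*2)) = 127*(38/(-3 - 3)) + (6 + 5*(-2 - 1*2)) = 127*(38/(-6)) + (6 + 5*(-2 - 2)) = 127*(38*(-⅙)) + (6 + 5*(-4)) = 127*(-19/3) + (6 - 20) = -2413/3 - 14 = -2455/3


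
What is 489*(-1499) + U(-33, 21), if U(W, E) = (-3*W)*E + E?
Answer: -730911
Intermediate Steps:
U(W, E) = E - 3*E*W (U(W, E) = -3*E*W + E = E - 3*E*W)
489*(-1499) + U(-33, 21) = 489*(-1499) + 21*(1 - 3*(-33)) = -733011 + 21*(1 + 99) = -733011 + 21*100 = -733011 + 2100 = -730911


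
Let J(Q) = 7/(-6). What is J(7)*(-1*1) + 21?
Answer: 133/6 ≈ 22.167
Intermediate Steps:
J(Q) = -7/6 (J(Q) = 7*(-⅙) = -7/6)
J(7)*(-1*1) + 21 = -(-7)/6 + 21 = -7/6*(-1) + 21 = 7/6 + 21 = 133/6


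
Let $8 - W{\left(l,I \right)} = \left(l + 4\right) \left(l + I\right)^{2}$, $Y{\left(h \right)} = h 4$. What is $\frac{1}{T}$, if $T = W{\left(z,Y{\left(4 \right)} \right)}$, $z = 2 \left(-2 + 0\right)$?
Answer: $\frac{1}{8} \approx 0.125$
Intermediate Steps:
$Y{\left(h \right)} = 4 h$
$z = -4$ ($z = 2 \left(-2\right) = -4$)
$W{\left(l,I \right)} = 8 - \left(I + l\right)^{2} \left(4 + l\right)$ ($W{\left(l,I \right)} = 8 - \left(l + 4\right) \left(l + I\right)^{2} = 8 - \left(4 + l\right) \left(I + l\right)^{2} = 8 - \left(I + l\right)^{2} \left(4 + l\right)$)
$T = 8$ ($T = 8 - 4 \left(4 \cdot 4 - 4\right)^{2} - - 4 \left(4 \cdot 4 - 4\right)^{2} = 8 - 4 \left(16 - 4\right)^{2} - - 4 \left(16 - 4\right)^{2} = 8 - 4 \cdot 12^{2} - - 4 \cdot 12^{2} = 8 - 576 - \left(-4\right) 144 = 8 - 576 + 576 = 8$)
$\frac{1}{T} = \frac{1}{8}$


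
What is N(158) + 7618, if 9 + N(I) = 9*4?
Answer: 7645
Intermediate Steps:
N(I) = 27 (N(I) = -9 + 9*4 = -9 + 36 = 27)
N(158) + 7618 = 27 + 7618 = 7645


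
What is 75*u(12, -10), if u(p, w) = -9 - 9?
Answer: -1350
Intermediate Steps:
u(p, w) = -18
75*u(12, -10) = 75*(-18) = -1350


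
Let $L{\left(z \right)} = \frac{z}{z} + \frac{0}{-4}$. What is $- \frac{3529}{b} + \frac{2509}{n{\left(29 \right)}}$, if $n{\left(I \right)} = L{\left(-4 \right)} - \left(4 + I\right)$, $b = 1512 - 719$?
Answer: $- \frac{2102565}{25376} \approx -82.856$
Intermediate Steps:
$L{\left(z \right)} = 1$ ($L{\left(z \right)} = 1 + 0 \left(- \frac{1}{4}\right) = 1 + 0 = 1$)
$b = 793$ ($b = 1512 - 719 = 793$)
$n{\left(I \right)} = -3 - I$ ($n{\left(I \right)} = 1 - \left(4 + I\right) = -3 - I$)
$- \frac{3529}{b} + \frac{2509}{n{\left(29 \right)}} = - \frac{3529}{793} + \frac{2509}{-3 - 29} = \left(-3529\right) \frac{1}{793} + \frac{2509}{-3 - 29} = - \frac{3529}{793} + \frac{2509}{-32} = - \frac{3529}{793} + 2509 \left(- \frac{1}{32}\right) = - \frac{3529}{793} - \frac{2509}{32} = - \frac{2102565}{25376}$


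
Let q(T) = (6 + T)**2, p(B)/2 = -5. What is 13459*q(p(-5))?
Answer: 215344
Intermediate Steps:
p(B) = -10 (p(B) = 2*(-5) = -10)
13459*q(p(-5)) = 13459*(6 - 10)**2 = 13459*(-4)**2 = 13459*16 = 215344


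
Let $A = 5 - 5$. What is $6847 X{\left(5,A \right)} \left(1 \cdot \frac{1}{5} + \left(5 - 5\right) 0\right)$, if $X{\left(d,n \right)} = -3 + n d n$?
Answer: $- \frac{20541}{5} \approx -4108.2$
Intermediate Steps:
$A = 0$
$X{\left(d,n \right)} = -3 + d n^{2}$
$6847 X{\left(5,A \right)} \left(1 \cdot \frac{1}{5} + \left(5 - 5\right) 0\right) = 6847 \left(-3 + 5 \cdot 0^{2}\right) \left(1 \cdot \frac{1}{5} + \left(5 - 5\right) 0\right) = 6847 \left(-3 + 5 \cdot 0\right) \left(1 \cdot \frac{1}{5} + 0 \cdot 0\right) = 6847 \left(-3 + 0\right) \left(\frac{1}{5} + 0\right) = 6847 \left(\left(-3\right) \frac{1}{5}\right) = 6847 \left(- \frac{3}{5}\right) = - \frac{20541}{5}$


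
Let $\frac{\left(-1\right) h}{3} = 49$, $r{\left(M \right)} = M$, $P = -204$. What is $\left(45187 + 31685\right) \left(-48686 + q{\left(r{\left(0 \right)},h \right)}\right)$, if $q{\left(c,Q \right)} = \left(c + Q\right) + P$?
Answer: $-3769572264$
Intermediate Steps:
$h = -147$ ($h = \left(-3\right) 49 = -147$)
$q{\left(c,Q \right)} = -204 + Q + c$ ($q{\left(c,Q \right)} = \left(c + Q\right) - 204 = \left(Q + c\right) - 204 = -204 + Q + c$)
$\left(45187 + 31685\right) \left(-48686 + q{\left(r{\left(0 \right)},h \right)}\right) = \left(45187 + 31685\right) \left(-48686 - 351\right) = 76872 \left(-48686 - 351\right) = 76872 \left(-49037\right) = -3769572264$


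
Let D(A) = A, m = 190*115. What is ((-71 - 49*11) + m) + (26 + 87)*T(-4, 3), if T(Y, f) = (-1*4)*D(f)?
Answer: 19884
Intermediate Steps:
m = 21850
T(Y, f) = -4*f (T(Y, f) = (-1*4)*f = -4*f)
((-71 - 49*11) + m) + (26 + 87)*T(-4, 3) = ((-71 - 49*11) + 21850) + (26 + 87)*(-4*3) = ((-71 - 539) + 21850) + 113*(-12) = (-610 + 21850) - 1356 = 21240 - 1356 = 19884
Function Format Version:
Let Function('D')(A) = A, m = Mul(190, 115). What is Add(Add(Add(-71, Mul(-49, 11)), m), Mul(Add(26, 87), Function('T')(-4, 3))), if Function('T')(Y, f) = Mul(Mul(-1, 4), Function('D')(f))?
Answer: 19884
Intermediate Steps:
m = 21850
Function('T')(Y, f) = Mul(-4, f) (Function('T')(Y, f) = Mul(Mul(-1, 4), f) = Mul(-4, f))
Add(Add(Add(-71, Mul(-49, 11)), m), Mul(Add(26, 87), Function('T')(-4, 3))) = Add(Add(Add(-71, Mul(-49, 11)), 21850), Mul(Add(26, 87), Mul(-4, 3))) = Add(Add(Add(-71, -539), 21850), Mul(113, -12)) = Add(Add(-610, 21850), -1356) = Add(21240, -1356) = 19884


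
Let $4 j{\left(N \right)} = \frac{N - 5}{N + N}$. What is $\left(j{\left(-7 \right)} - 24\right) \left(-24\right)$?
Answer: $\frac{3996}{7} \approx 570.86$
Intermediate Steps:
$j{\left(N \right)} = \frac{-5 + N}{8 N}$ ($j{\left(N \right)} = \frac{\left(N - 5\right) \frac{1}{N + N}}{4} = \frac{\left(-5 + N\right) \frac{1}{2 N}}{4} = \frac{\frac{1}{2} \frac{1}{N} \left(-5 + N\right)}{4} = \frac{-5 + N}{8 N}$)
$\left(j{\left(-7 \right)} - 24\right) \left(-24\right) = \left(\frac{-5 - 7}{8 \left(-7\right)} - 24\right) \left(-24\right) = \left(\frac{1}{8} \left(- \frac{1}{7}\right) \left(-12\right) - 24\right) \left(-24\right) = \left(\frac{3}{14} - 24\right) \left(-24\right) = \left(- \frac{333}{14}\right) \left(-24\right) = \frac{3996}{7}$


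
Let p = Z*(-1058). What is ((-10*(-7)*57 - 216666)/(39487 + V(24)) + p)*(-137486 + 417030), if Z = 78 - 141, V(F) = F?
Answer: 736138175835792/39511 ≈ 1.8631e+10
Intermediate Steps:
Z = -63
p = 66654 (p = -63*(-1058) = 66654)
((-10*(-7)*57 - 216666)/(39487 + V(24)) + p)*(-137486 + 417030) = ((-10*(-7)*57 - 216666)/(39487 + 24) + 66654)*(-137486 + 417030) = ((70*57 - 216666)/39511 + 66654)*279544 = ((3990 - 216666)*(1/39511) + 66654)*279544 = (-212676*1/39511 + 66654)*279544 = (-212676/39511 + 66654)*279544 = (2633353518/39511)*279544 = 736138175835792/39511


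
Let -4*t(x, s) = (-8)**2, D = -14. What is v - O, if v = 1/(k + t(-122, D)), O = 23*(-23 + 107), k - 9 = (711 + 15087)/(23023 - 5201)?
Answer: -105260407/54478 ≈ -1932.2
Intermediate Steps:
k = 88098/8911 (k = 9 + (711 + 15087)/(23023 - 5201) = 9 + 15798/17822 = 9 + 15798*(1/17822) = 9 + 7899/8911 = 88098/8911 ≈ 9.8864)
O = 1932 (O = 23*84 = 1932)
t(x, s) = -16 (t(x, s) = -1/4*(-8)**2 = -1/4*64 = -16)
v = -8911/54478 (v = 1/(88098/8911 - 16) = 1/(-54478/8911) = -8911/54478 ≈ -0.16357)
v - O = -8911/54478 - 1*1932 = -8911/54478 - 1932 = -105260407/54478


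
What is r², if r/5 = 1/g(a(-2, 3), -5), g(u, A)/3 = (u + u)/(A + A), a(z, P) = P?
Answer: 625/81 ≈ 7.7160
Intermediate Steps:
g(u, A) = 3*u/A (g(u, A) = 3*((u + u)/(A + A)) = 3*((2*u)/((2*A))) = 3*((2*u)*(1/(2*A))) = 3*(u/A) = 3*u/A)
r = -25/9 (r = 5/((3*3/(-5))) = 5/((3*3*(-⅕))) = 5/(-9/5) = 5*(-5/9) = -25/9 ≈ -2.7778)
r² = (-25/9)² = 625/81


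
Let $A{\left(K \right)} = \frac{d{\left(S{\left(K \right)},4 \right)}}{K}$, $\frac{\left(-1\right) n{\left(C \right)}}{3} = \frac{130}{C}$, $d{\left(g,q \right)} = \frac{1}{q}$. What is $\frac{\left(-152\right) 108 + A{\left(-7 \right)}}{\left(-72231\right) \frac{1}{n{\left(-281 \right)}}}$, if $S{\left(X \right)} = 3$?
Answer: $\frac{29877185}{94718918} \approx 0.31543$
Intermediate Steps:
$n{\left(C \right)} = - \frac{390}{C}$ ($n{\left(C \right)} = - 3 \frac{130}{C} = - \frac{390}{C}$)
$A{\left(K \right)} = \frac{1}{4 K}$
$\frac{\left(-152\right) 108 + A{\left(-7 \right)}}{\left(-72231\right) \frac{1}{n{\left(-281 \right)}}} = \frac{\left(-152\right) 108 + \frac{1}{4 \left(-7\right)}}{\left(-72231\right) \frac{1}{\left(-390\right) \frac{1}{-281}}} = \frac{-16416 + \frac{1}{4} \left(- \frac{1}{7}\right)}{\left(-72231\right) \frac{1}{\left(-390\right) \left(- \frac{1}{281}\right)}} = \frac{-16416 - \frac{1}{28}}{\left(-72231\right) \frac{1}{\frac{390}{281}}} = - \frac{459649}{28 \left(\left(-72231\right) \frac{281}{390}\right)} = - \frac{459649}{28 \left(- \frac{6765637}{130}\right)} = \left(- \frac{459649}{28}\right) \left(- \frac{130}{6765637}\right) = \frac{29877185}{94718918}$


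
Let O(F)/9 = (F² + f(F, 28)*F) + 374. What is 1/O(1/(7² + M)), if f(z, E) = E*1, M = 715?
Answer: 583696/1964913273 ≈ 0.00029706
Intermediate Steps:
f(z, E) = E
O(F) = 3366 + 9*F² + 252*F (O(F) = 9*((F² + 28*F) + 374) = 9*(374 + F² + 28*F) = 3366 + 9*F² + 252*F)
1/O(1/(7² + M)) = 1/(3366 + 9*(1/(7² + 715))² + 252/(7² + 715)) = 1/(3366 + 9*(1/(49 + 715))² + 252/(49 + 715)) = 1/(3366 + 9*(1/764)² + 252/764) = 1/(3366 + 9*(1/764)² + 252*(1/764)) = 1/(3366 + 9*(1/583696) + 63/191) = 1/(3366 + 9/583696 + 63/191) = 1/(1964913273/583696) = 583696/1964913273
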